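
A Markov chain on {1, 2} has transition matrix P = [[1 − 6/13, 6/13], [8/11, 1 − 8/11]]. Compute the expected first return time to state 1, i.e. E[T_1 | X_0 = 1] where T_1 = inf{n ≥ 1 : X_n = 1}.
E[T_1 | X_0 = 1] = 1/π_1 = 85/52

For an irreducible recurrent Markov chain with stationary distribution π, E[T_i | X_0 = i] = 1/π_i (Kac's formula). Here π_1 = (8/11)/(6/13 + 8/11) = (8/11)/(170/143) = 52/85, so E[T_1 | X_0 = 1] = 1/π_1 = (6/13 + 8/11)/(8/11) = (170/143)/(8/11) = 85/52.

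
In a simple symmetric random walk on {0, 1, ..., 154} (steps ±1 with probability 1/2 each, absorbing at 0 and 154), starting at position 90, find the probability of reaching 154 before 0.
P(hit 154 before 0) = 90/154 = 45/77

Let u_k = P(hit 154 before 0 | start at k). Then u_0 = 0, u_154 = 1, and u_k = u_{k-1}/2 + u_{k+1}/2 for 1 ≤ k ≤ 153. This harmonic recurrence is solved by u_k = k/154, giving u_90 = 90/154 = 45/77.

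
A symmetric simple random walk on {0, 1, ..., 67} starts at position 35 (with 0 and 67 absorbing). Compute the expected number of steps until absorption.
E[τ | X_0 = 35] = 1120

Let v_k = E[τ | X_0 = k]. Boundary: v_0 = v_67 = 0. Recurrence: v_k = 1 + (v_{k-1} + v_{k+1})/2 for 1 ≤ k ≤ 66. The particular solution to v_k − (v_{k-1} + v_{k+1})/2 = 1 is v_k = −k^2. Adding homogeneous solution A + B k and matching boundaries gives v_k = k (67 − k). Substituting k = 35: v_35 = 35 · 32 = 1120.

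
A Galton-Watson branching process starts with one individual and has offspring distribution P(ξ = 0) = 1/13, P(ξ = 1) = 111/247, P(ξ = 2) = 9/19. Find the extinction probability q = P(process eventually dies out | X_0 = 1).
q = 19/117

The pgf is f(s) = 1/13 + 111/247·s + 9/19·s². The extinction probability q is the smallest fixed point of f in [0, 1]. Setting s = f(s):
  9/19·s² + (111/247 − 1)·s + 1/13 = 0
  9/19·s² − (1/13 + 9/19)·s + 1/13 = 0
which factors as (s − 1)·(9/19·s − 1/13) = 0, giving roots s = 1 and s = (1/13)/(9/19) = 19/117.
Mean offspring μ = 111/247 + 2·9/19 = 345/247 > 1 (supercritical), so q < 1. The extinction probability is the smaller root: q = (1/13)/(9/19) = 19/117.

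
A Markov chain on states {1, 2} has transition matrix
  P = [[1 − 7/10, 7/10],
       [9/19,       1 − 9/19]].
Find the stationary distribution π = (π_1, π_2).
π_1 = 90/223, π_2 = 133/223

Solve πP = π with π_1 + π_2 = 1. From πP = π: π_1 · (1 − 7/10) + π_2 · 9/19 = π_1 ⇒ π_2 · 9/19 = π_1 · 7/10 ⇒ π_2/π_1 = (7/10)/(9/19) = 133/90. Together with π_1 + π_2 = 1:
  π_1 = (9/19)/(7/10 + 9/19) = (9/19)/(223/190) = 90/223,
  π_2 = (7/10)/(7/10 + 9/19) = (7/10)/(223/190) = 133/223.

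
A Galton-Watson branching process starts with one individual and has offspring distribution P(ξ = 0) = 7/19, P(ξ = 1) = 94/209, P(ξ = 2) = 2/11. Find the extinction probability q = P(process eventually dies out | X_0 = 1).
q = 1

Mean offspring μ = 0·7/19 + 1·94/209 + 2·2/11 = 170/209 ≤ 1. For μ ≤ 1 with offspring not concentrated at 1, the Galton-Watson process goes extinct almost surely, so q = 1.
(Algebraic check: The pgf is f(s) = 7/19 + 94/209·s + 2/11·s². The extinction probability q is the smallest fixed point of f in [0, 1]. Setting s = f(s):
  2/11·s² + (94/209 − 1)·s + 7/19 = 0
  2/11·s² − (7/19 + 2/11)·s + 7/19 = 0
which factors as (s − 1)·(2/11·s − 7/19) = 0, giving roots s = 1 and s = (7/19)/(2/11) = 77/38. Since 77/38 ≥ 1, the smallest root in [0, 1] is s = 1.)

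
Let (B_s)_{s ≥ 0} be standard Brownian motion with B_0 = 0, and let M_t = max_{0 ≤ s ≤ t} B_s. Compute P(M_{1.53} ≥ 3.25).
P(M_{1.53} ≥ 3.25) = 2·P(B_{1.53} ≥ 3.25) = 2(1 − Φ(3.25/√1.53)) ≈ 0.0086

By the reflection principle for Brownian motion, P(M_t ≥ a) = 2 · P(B_t ≥ a) for a ≥ 0. Since B_t ~ N(0, t), P(B_t ≥ 3.25) = 1 − Φ(3.25/√t) = 1 − Φ(3.25/√1.53) = 1 − Φ(2.6275). So
  P(M_{1.53} ≥ 3.25) = 2(1 − Φ(2.6275)) ≈ 0.0086.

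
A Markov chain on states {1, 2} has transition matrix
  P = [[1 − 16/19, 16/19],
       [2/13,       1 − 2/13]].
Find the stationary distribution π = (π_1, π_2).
π_1 = 19/123, π_2 = 104/123

Solve πP = π with π_1 + π_2 = 1. From πP = π: π_1 · (1 − 16/19) + π_2 · 2/13 = π_1 ⇒ π_2 · 2/13 = π_1 · 16/19 ⇒ π_2/π_1 = (16/19)/(2/13) = 104/19. Together with π_1 + π_2 = 1:
  π_1 = (2/13)/(16/19 + 2/13) = (2/13)/(246/247) = 19/123,
  π_2 = (16/19)/(16/19 + 2/13) = (16/19)/(246/247) = 104/123.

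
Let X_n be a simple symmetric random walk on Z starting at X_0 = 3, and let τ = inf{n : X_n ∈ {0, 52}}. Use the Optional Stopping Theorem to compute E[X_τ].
E[X_τ] = 3

X_n is a martingale and τ is a bounded-mean stopping time (indeed τ is finite a.s. with bounded expectation since the walk is in a bounded region). By the OST, E[X_τ] = E[X_0] = 3. Equivalently: E[X_τ] = 52 · P(hit 52 first) + 0 · P(hit 0 first) = 52 · (3/52) = 3.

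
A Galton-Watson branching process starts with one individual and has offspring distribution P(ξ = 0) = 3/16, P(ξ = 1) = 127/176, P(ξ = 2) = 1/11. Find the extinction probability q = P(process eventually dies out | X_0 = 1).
q = 1

Mean offspring μ = 0·3/16 + 1·127/176 + 2·1/11 = 159/176 ≤ 1. For μ ≤ 1 with offspring not concentrated at 1, the Galton-Watson process goes extinct almost surely, so q = 1.
(Algebraic check: The pgf is f(s) = 3/16 + 127/176·s + 1/11·s². The extinction probability q is the smallest fixed point of f in [0, 1]. Setting s = f(s):
  1/11·s² + (127/176 − 1)·s + 3/16 = 0
  1/11·s² − (3/16 + 1/11)·s + 3/16 = 0
which factors as (s − 1)·(1/11·s − 3/16) = 0, giving roots s = 1 and s = (3/16)/(1/11) = 33/16. Since 33/16 ≥ 1, the smallest root in [0, 1] is s = 1.)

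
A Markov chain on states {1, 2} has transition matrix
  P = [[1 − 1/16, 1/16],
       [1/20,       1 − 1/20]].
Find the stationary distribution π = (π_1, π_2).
π_1 = 4/9, π_2 = 5/9

Solve πP = π with π_1 + π_2 = 1. From πP = π: π_1 · (1 − 1/16) + π_2 · 1/20 = π_1 ⇒ π_2 · 1/20 = π_1 · 1/16 ⇒ π_2/π_1 = (1/16)/(1/20) = 5/4. Together with π_1 + π_2 = 1:
  π_1 = (1/20)/(1/16 + 1/20) = (1/20)/(9/80) = 4/9,
  π_2 = (1/16)/(1/16 + 1/20) = (1/16)/(9/80) = 5/9.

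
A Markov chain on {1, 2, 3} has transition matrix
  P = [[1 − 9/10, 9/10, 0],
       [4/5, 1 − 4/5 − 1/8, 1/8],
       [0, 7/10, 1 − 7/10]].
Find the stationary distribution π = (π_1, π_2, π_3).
π = (224/521, 252/521, 45/521)

This is a birth-death chain on three states, which satisfies detailed balance: π_1 · P_{12} = π_2 · P_{21} and π_2 · P_{23} = π_3 · P_{32}.
From π_1 · 9/10 = π_2 · 4/5: π_2/π_1 = (9/10)/(4/5) = 9/8.
From π_2 · 1/8 = π_3 · 7/10: π_3/π_2 = (1/8)/(7/10) = 5/28.
Take π_1 proportional to 1; then unnormalized π = (1, 9/8, 45/224). Normalize by dividing by the sum 521/224:
  π = (224/521, 252/521, 45/521).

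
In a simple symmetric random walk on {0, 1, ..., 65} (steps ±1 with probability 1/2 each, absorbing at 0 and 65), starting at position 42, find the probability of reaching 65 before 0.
P(hit 65 before 0) = 42/65

Let u_k = P(hit 65 before 0 | start at k). Then u_0 = 0, u_65 = 1, and u_k = u_{k-1}/2 + u_{k+1}/2 for 1 ≤ k ≤ 64. This harmonic recurrence is solved by u_k = k/65, giving u_42 = 42/65.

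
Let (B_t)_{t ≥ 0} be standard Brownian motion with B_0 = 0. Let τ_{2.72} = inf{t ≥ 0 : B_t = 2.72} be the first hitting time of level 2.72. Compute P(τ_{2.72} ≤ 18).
P(τ_{2.72} ≤ 18) = 2(1 − Φ(2.72/√18)) = 2(1 − Φ(0.6411)) ≈ 0.5215

By the reflection principle for standard BM, P(τ_b ≤ t) = 2 · P(B_t ≥ b). Since B_t ~ N(0, t), P(B_t ≥ 2.72) = 1 − Φ(2.72/√t) = 1 − Φ(2.72/√18) = 1 − Φ(0.6411) ≈ 0.26073. Doubling: P(τ_{2.72} ≤ 18) ≈ 2 · 0.26073 = 0.52146 ≈ 0.5215.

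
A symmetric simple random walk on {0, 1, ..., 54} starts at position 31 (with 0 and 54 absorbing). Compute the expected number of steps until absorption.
E[τ | X_0 = 31] = 713

Let v_k = E[τ | X_0 = k]. Boundary: v_0 = v_54 = 0. Recurrence: v_k = 1 + (v_{k-1} + v_{k+1})/2 for 1 ≤ k ≤ 53. The particular solution to v_k − (v_{k-1} + v_{k+1})/2 = 1 is v_k = −k^2. Adding homogeneous solution A + B k and matching boundaries gives v_k = k (54 − k). Substituting k = 31: v_31 = 31 · 23 = 713.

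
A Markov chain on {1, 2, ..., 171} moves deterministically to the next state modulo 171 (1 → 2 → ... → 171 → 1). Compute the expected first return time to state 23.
E[T_23 | X_0 = 23] = 171

The chain cycles deterministically, so starting at state 23 it returns in exactly 171 steps. Equivalently, the stationary distribution is uniform π_j = 1/171 for every state j, so by Kac's formula E[T_23] = 1/π_23 = 171.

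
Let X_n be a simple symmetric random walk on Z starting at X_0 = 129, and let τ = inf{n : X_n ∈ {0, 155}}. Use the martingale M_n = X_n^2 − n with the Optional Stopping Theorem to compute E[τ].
E[τ] = 3354

M_n = X_n^2 − n is a martingale (since E[X_{n+1}^2 | F_n] = X_n^2 + 1). By OST (τ has finite mean in a bounded region), E[M_τ] = E[M_0] = X_0^2 − 0 = 129^2 = 16641. Also E[M_τ] = E[X_τ^2] − E[τ]. The walk exits at 0 or 155, with P(hit 155 first) = 129/155, so E[X_τ^2] = 155^2 · 129/155 + 0 = 19995. Thus E[τ] = E[X_τ^2] − E[M_τ] = 19995 − 16641 = 3354 = 129(155 − 129) = 3354.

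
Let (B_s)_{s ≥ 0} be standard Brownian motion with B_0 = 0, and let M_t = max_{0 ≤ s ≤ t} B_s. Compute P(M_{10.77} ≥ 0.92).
P(M_{10.77} ≥ 0.92) = 2·P(B_{10.77} ≥ 0.92) = 2(1 − Φ(0.92/√10.77)) ≈ 0.7792

By the reflection principle for Brownian motion, P(M_t ≥ a) = 2 · P(B_t ≥ a) for a ≥ 0. Since B_t ~ N(0, t), P(B_t ≥ 0.92) = 1 − Φ(0.92/√t) = 1 − Φ(0.92/√10.77) = 1 − Φ(0.2803). So
  P(M_{10.77} ≥ 0.92) = 2(1 − Φ(0.2803)) ≈ 0.7792.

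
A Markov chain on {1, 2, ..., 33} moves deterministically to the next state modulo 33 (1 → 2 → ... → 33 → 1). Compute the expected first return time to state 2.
E[T_2 | X_0 = 2] = 33

The chain cycles deterministically, so starting at state 2 it returns in exactly 33 steps. Equivalently, the stationary distribution is uniform π_j = 1/33 for every state j, so by Kac's formula E[T_2] = 1/π_2 = 33.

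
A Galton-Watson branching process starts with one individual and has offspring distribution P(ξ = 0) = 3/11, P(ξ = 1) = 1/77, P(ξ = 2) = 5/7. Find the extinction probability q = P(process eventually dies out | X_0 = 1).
q = 21/55

The pgf is f(s) = 3/11 + 1/77·s + 5/7·s². The extinction probability q is the smallest fixed point of f in [0, 1]. Setting s = f(s):
  5/7·s² + (1/77 − 1)·s + 3/11 = 0
  5/7·s² − (3/11 + 5/7)·s + 3/11 = 0
which factors as (s − 1)·(5/7·s − 3/11) = 0, giving roots s = 1 and s = (3/11)/(5/7) = 21/55.
Mean offspring μ = 1/77 + 2·5/7 = 111/77 > 1 (supercritical), so q < 1. The extinction probability is the smaller root: q = (3/11)/(5/7) = 21/55.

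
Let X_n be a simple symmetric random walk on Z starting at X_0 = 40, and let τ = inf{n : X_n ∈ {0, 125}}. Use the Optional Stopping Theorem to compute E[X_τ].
E[X_τ] = 40

X_n is a martingale and τ is a bounded-mean stopping time (indeed τ is finite a.s. with bounded expectation since the walk is in a bounded region). By the OST, E[X_τ] = E[X_0] = 40. Equivalently: E[X_τ] = 125 · P(hit 125 first) + 0 · P(hit 0 first) = 125 · (40/125) = 40.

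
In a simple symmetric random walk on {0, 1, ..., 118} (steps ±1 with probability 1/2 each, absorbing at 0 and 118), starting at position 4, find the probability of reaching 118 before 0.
P(hit 118 before 0) = 4/118 = 2/59

Let u_k = P(hit 118 before 0 | start at k). Then u_0 = 0, u_118 = 1, and u_k = u_{k-1}/2 + u_{k+1}/2 for 1 ≤ k ≤ 117. This harmonic recurrence is solved by u_k = k/118, giving u_4 = 4/118 = 2/59.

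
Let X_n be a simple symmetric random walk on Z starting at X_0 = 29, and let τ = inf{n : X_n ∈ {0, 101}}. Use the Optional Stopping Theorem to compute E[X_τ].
E[X_τ] = 29

X_n is a martingale and τ is a bounded-mean stopping time (indeed τ is finite a.s. with bounded expectation since the walk is in a bounded region). By the OST, E[X_τ] = E[X_0] = 29. Equivalently: E[X_τ] = 101 · P(hit 101 first) + 0 · P(hit 0 first) = 101 · (29/101) = 29.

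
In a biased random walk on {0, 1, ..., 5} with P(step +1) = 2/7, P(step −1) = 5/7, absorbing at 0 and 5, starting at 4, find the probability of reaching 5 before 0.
P(hit 5 before 0) = (1 − (5/2)^4) / (1 − (5/2)^5) = 406/1031

Let u_k denote P(reach 5 before 0 | start at k). Boundary: u_0 = 0, u_5 = 1. Recurrence: u_k = 2/7·u_{k+1} + 5/7·u_{k-1} for 1 ≤ k ≤ 4. Try u_k = A + B·r^k with r = q/p = (5/7)/(2/7) = 5/2. Substitution satisfies the recurrence; boundary conditions give:
  u_k = (1 − r^k) / (1 − r^N) = (1 − (5/2)^4) / (1 − (5/2)^5) = 406/1031.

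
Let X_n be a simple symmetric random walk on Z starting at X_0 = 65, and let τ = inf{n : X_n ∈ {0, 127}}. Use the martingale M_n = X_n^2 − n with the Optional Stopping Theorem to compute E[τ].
E[τ] = 4030

M_n = X_n^2 − n is a martingale (since E[X_{n+1}^2 | F_n] = X_n^2 + 1). By OST (τ has finite mean in a bounded region), E[M_τ] = E[M_0] = X_0^2 − 0 = 65^2 = 4225. Also E[M_τ] = E[X_τ^2] − E[τ]. The walk exits at 0 or 127, with P(hit 127 first) = 65/127, so E[X_τ^2] = 127^2 · 65/127 + 0 = 8255. Thus E[τ] = E[X_τ^2] − E[M_τ] = 8255 − 4225 = 4030 = 65(127 − 65) = 4030.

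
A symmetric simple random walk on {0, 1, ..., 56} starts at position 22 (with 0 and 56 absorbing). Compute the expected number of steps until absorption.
E[τ | X_0 = 22] = 748

Let v_k = E[τ | X_0 = k]. Boundary: v_0 = v_56 = 0. Recurrence: v_k = 1 + (v_{k-1} + v_{k+1})/2 for 1 ≤ k ≤ 55. The particular solution to v_k − (v_{k-1} + v_{k+1})/2 = 1 is v_k = −k^2. Adding homogeneous solution A + B k and matching boundaries gives v_k = k (56 − k). Substituting k = 22: v_22 = 22 · 34 = 748.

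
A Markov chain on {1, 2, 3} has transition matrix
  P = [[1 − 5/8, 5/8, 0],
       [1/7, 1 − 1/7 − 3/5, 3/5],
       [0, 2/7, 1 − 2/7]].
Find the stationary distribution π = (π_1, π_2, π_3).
π = (16/233, 70/233, 147/233)

This is a birth-death chain on three states, which satisfies detailed balance: π_1 · P_{12} = π_2 · P_{21} and π_2 · P_{23} = π_3 · P_{32}.
From π_1 · 5/8 = π_2 · 1/7: π_2/π_1 = (5/8)/(1/7) = 35/8.
From π_2 · 3/5 = π_3 · 2/7: π_3/π_2 = (3/5)/(2/7) = 21/10.
Take π_1 proportional to 1; then unnormalized π = (1, 35/8, 147/16). Normalize by dividing by the sum 233/16:
  π = (16/233, 70/233, 147/233).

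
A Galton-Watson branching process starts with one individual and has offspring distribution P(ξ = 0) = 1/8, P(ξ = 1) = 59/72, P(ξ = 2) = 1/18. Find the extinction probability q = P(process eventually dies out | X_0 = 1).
q = 1

Mean offspring μ = 0·1/8 + 1·59/72 + 2·1/18 = 67/72 ≤ 1. For μ ≤ 1 with offspring not concentrated at 1, the Galton-Watson process goes extinct almost surely, so q = 1.
(Algebraic check: The pgf is f(s) = 1/8 + 59/72·s + 1/18·s². The extinction probability q is the smallest fixed point of f in [0, 1]. Setting s = f(s):
  1/18·s² + (59/72 − 1)·s + 1/8 = 0
  1/18·s² − (1/8 + 1/18)·s + 1/8 = 0
which factors as (s − 1)·(1/18·s − 1/8) = 0, giving roots s = 1 and s = (1/8)/(1/18) = 9/4. Since 9/4 ≥ 1, the smallest root in [0, 1] is s = 1.)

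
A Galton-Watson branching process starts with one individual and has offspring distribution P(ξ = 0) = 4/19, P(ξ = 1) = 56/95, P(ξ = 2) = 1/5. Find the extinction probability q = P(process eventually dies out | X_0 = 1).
q = 1

Mean offspring μ = 0·4/19 + 1·56/95 + 2·1/5 = 94/95 ≤ 1. For μ ≤ 1 with offspring not concentrated at 1, the Galton-Watson process goes extinct almost surely, so q = 1.
(Algebraic check: The pgf is f(s) = 4/19 + 56/95·s + 1/5·s². The extinction probability q is the smallest fixed point of f in [0, 1]. Setting s = f(s):
  1/5·s² + (56/95 − 1)·s + 4/19 = 0
  1/5·s² − (4/19 + 1/5)·s + 4/19 = 0
which factors as (s − 1)·(1/5·s − 4/19) = 0, giving roots s = 1 and s = (4/19)/(1/5) = 20/19. Since 20/19 ≥ 1, the smallest root in [0, 1] is s = 1.)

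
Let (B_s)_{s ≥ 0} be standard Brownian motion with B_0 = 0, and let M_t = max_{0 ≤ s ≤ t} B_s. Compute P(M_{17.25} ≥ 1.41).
P(M_{17.25} ≥ 1.41) = 2·P(B_{17.25} ≥ 1.41) = 2(1 − Φ(1.41/√17.25)) ≈ 0.7342

By the reflection principle for Brownian motion, P(M_t ≥ a) = 2 · P(B_t ≥ a) for a ≥ 0. Since B_t ~ N(0, t), P(B_t ≥ 1.41) = 1 − Φ(1.41/√t) = 1 − Φ(1.41/√17.25) = 1 − Φ(0.3395). So
  P(M_{17.25} ≥ 1.41) = 2(1 − Φ(0.3395)) ≈ 0.7342.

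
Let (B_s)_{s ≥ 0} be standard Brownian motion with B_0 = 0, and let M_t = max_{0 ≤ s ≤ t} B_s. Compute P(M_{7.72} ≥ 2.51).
P(M_{7.72} ≥ 2.51) = 2·P(B_{7.72} ≥ 2.51) = 2(1 − Φ(2.51/√7.72)) ≈ 0.3663

By the reflection principle for Brownian motion, P(M_t ≥ a) = 2 · P(B_t ≥ a) for a ≥ 0. Since B_t ~ N(0, t), P(B_t ≥ 2.51) = 1 − Φ(2.51/√t) = 1 − Φ(2.51/√7.72) = 1 − Φ(0.9034). So
  P(M_{7.72} ≥ 2.51) = 2(1 − Φ(0.9034)) ≈ 0.3663.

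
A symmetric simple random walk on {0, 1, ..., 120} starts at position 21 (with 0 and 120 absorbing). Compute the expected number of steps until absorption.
E[τ | X_0 = 21] = 2079

Let v_k = E[τ | X_0 = k]. Boundary: v_0 = v_120 = 0. Recurrence: v_k = 1 + (v_{k-1} + v_{k+1})/2 for 1 ≤ k ≤ 119. The particular solution to v_k − (v_{k-1} + v_{k+1})/2 = 1 is v_k = −k^2. Adding homogeneous solution A + B k and matching boundaries gives v_k = k (120 − k). Substituting k = 21: v_21 = 21 · 99 = 2079.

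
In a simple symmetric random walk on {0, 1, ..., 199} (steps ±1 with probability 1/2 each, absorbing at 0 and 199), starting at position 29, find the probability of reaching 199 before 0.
P(hit 199 before 0) = 29/199

Let u_k = P(hit 199 before 0 | start at k). Then u_0 = 0, u_199 = 1, and u_k = u_{k-1}/2 + u_{k+1}/2 for 1 ≤ k ≤ 198. This harmonic recurrence is solved by u_k = k/199, giving u_29 = 29/199.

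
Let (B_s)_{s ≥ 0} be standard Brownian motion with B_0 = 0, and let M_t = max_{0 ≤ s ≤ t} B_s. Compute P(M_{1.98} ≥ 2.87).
P(M_{1.98} ≥ 2.87) = 2·P(B_{1.98} ≥ 2.87) = 2(1 − Φ(2.87/√1.98)) ≈ 0.0414

By the reflection principle for Brownian motion, P(M_t ≥ a) = 2 · P(B_t ≥ a) for a ≥ 0. Since B_t ~ N(0, t), P(B_t ≥ 2.87) = 1 − Φ(2.87/√t) = 1 − Φ(2.87/√1.98) = 1 − Φ(2.0396). So
  P(M_{1.98} ≥ 2.87) = 2(1 − Φ(2.0396)) ≈ 0.0414.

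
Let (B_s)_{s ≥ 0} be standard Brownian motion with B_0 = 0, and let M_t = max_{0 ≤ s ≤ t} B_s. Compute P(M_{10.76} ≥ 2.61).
P(M_{10.76} ≥ 2.61) = 2·P(B_{10.76} ≥ 2.61) = 2(1 − Φ(2.61/√10.76)) ≈ 0.4262

By the reflection principle for Brownian motion, P(M_t ≥ a) = 2 · P(B_t ≥ a) for a ≥ 0. Since B_t ~ N(0, t), P(B_t ≥ 2.61) = 1 − Φ(2.61/√t) = 1 − Φ(2.61/√10.76) = 1 − Φ(0.7957). So
  P(M_{10.76} ≥ 2.61) = 2(1 − Φ(0.7957)) ≈ 0.4262.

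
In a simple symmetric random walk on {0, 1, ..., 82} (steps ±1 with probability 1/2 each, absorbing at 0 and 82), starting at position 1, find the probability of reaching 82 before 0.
P(hit 82 before 0) = 1/82

Let u_k = P(hit 82 before 0 | start at k). Then u_0 = 0, u_82 = 1, and u_k = u_{k-1}/2 + u_{k+1}/2 for 1 ≤ k ≤ 81. This harmonic recurrence is solved by u_k = k/82, giving u_1 = 1/82.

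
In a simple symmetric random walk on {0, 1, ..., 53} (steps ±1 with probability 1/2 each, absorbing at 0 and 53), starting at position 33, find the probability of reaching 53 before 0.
P(hit 53 before 0) = 33/53

Let u_k = P(hit 53 before 0 | start at k). Then u_0 = 0, u_53 = 1, and u_k = u_{k-1}/2 + u_{k+1}/2 for 1 ≤ k ≤ 52. This harmonic recurrence is solved by u_k = k/53, giving u_33 = 33/53.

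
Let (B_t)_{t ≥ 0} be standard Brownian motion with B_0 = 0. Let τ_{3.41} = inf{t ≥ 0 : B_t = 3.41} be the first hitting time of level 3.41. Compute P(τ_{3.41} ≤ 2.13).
P(τ_{3.41} ≤ 2.13) = 2(1 − Φ(3.41/√2.13)) = 2(1 − Φ(2.3365)) ≈ 0.0195

By the reflection principle for standard BM, P(τ_b ≤ t) = 2 · P(B_t ≥ b). Since B_t ~ N(0, t), P(B_t ≥ 3.41) = 1 − Φ(3.41/√t) = 1 − Φ(3.41/√2.13) = 1 − Φ(2.3365) ≈ 0.00973. Doubling: P(τ_{3.41} ≤ 2.13) ≈ 2 · 0.00973 = 0.01946 ≈ 0.0195.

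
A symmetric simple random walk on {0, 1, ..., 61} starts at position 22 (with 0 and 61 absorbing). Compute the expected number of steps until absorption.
E[τ | X_0 = 22] = 858

Let v_k = E[τ | X_0 = k]. Boundary: v_0 = v_61 = 0. Recurrence: v_k = 1 + (v_{k-1} + v_{k+1})/2 for 1 ≤ k ≤ 60. The particular solution to v_k − (v_{k-1} + v_{k+1})/2 = 1 is v_k = −k^2. Adding homogeneous solution A + B k and matching boundaries gives v_k = k (61 − k). Substituting k = 22: v_22 = 22 · 39 = 858.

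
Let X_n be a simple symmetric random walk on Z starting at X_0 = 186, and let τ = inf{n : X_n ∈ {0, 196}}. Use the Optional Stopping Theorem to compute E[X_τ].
E[X_τ] = 186

X_n is a martingale and τ is a bounded-mean stopping time (indeed τ is finite a.s. with bounded expectation since the walk is in a bounded region). By the OST, E[X_τ] = E[X_0] = 186. Equivalently: E[X_τ] = 196 · P(hit 196 first) + 0 · P(hit 0 first) = 196 · (186/196) = 186.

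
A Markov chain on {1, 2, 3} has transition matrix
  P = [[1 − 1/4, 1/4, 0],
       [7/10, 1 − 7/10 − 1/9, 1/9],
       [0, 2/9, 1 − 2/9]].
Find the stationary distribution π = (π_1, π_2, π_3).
π = (28/43, 10/43, 5/43)

This is a birth-death chain on three states, which satisfies detailed balance: π_1 · P_{12} = π_2 · P_{21} and π_2 · P_{23} = π_3 · P_{32}.
From π_1 · 1/4 = π_2 · 7/10: π_2/π_1 = (1/4)/(7/10) = 5/14.
From π_2 · 1/9 = π_3 · 2/9: π_3/π_2 = (1/9)/(2/9) = 1/2.
Take π_1 proportional to 1; then unnormalized π = (1, 5/14, 5/28). Normalize by dividing by the sum 43/28:
  π = (28/43, 10/43, 5/43).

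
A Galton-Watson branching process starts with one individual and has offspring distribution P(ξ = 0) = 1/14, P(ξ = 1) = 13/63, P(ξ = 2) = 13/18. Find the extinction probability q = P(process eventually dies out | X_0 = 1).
q = 9/91

The pgf is f(s) = 1/14 + 13/63·s + 13/18·s². The extinction probability q is the smallest fixed point of f in [0, 1]. Setting s = f(s):
  13/18·s² + (13/63 − 1)·s + 1/14 = 0
  13/18·s² − (1/14 + 13/18)·s + 1/14 = 0
which factors as (s − 1)·(13/18·s − 1/14) = 0, giving roots s = 1 and s = (1/14)/(13/18) = 9/91.
Mean offspring μ = 13/63 + 2·13/18 = 104/63 > 1 (supercritical), so q < 1. The extinction probability is the smaller root: q = (1/14)/(13/18) = 9/91.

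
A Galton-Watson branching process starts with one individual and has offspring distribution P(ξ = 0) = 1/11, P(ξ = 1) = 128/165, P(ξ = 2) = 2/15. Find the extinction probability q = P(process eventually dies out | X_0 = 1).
q = 15/22

The pgf is f(s) = 1/11 + 128/165·s + 2/15·s². The extinction probability q is the smallest fixed point of f in [0, 1]. Setting s = f(s):
  2/15·s² + (128/165 − 1)·s + 1/11 = 0
  2/15·s² − (1/11 + 2/15)·s + 1/11 = 0
which factors as (s − 1)·(2/15·s − 1/11) = 0, giving roots s = 1 and s = (1/11)/(2/15) = 15/22.
Mean offspring μ = 128/165 + 2·2/15 = 172/165 > 1 (supercritical), so q < 1. The extinction probability is the smaller root: q = (1/11)/(2/15) = 15/22.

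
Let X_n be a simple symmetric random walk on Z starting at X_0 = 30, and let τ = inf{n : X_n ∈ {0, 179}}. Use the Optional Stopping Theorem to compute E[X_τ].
E[X_τ] = 30

X_n is a martingale and τ is a bounded-mean stopping time (indeed τ is finite a.s. with bounded expectation since the walk is in a bounded region). By the OST, E[X_τ] = E[X_0] = 30. Equivalently: E[X_τ] = 179 · P(hit 179 first) + 0 · P(hit 0 first) = 179 · (30/179) = 30.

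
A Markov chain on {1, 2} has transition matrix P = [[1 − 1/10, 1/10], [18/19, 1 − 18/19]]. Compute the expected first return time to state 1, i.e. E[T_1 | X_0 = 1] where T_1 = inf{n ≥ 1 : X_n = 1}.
E[T_1 | X_0 = 1] = 1/π_1 = 199/180

For an irreducible recurrent Markov chain with stationary distribution π, E[T_i | X_0 = i] = 1/π_i (Kac's formula). Here π_1 = (18/19)/(1/10 + 18/19) = (18/19)/(199/190) = 180/199, so E[T_1 | X_0 = 1] = 1/π_1 = (1/10 + 18/19)/(18/19) = (199/190)/(18/19) = 199/180.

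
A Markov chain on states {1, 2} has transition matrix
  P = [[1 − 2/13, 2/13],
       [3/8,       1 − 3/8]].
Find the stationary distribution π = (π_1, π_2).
π_1 = 39/55, π_2 = 16/55

Solve πP = π with π_1 + π_2 = 1. From πP = π: π_1 · (1 − 2/13) + π_2 · 3/8 = π_1 ⇒ π_2 · 3/8 = π_1 · 2/13 ⇒ π_2/π_1 = (2/13)/(3/8) = 16/39. Together with π_1 + π_2 = 1:
  π_1 = (3/8)/(2/13 + 3/8) = (3/8)/(55/104) = 39/55,
  π_2 = (2/13)/(2/13 + 3/8) = (2/13)/(55/104) = 16/55.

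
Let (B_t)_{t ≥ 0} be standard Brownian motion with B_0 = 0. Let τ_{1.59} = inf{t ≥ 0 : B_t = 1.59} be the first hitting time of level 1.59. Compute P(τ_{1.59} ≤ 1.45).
P(τ_{1.59} ≤ 1.45) = 2(1 − Φ(1.59/√1.45)) = 2(1 − Φ(1.3204)) ≈ 0.1867

By the reflection principle for standard BM, P(τ_b ≤ t) = 2 · P(B_t ≥ b). Since B_t ~ N(0, t), P(B_t ≥ 1.59) = 1 − Φ(1.59/√t) = 1 − Φ(1.59/√1.45) = 1 − Φ(1.3204) ≈ 0.09335. Doubling: P(τ_{1.59} ≤ 1.45) ≈ 2 · 0.09335 = 0.18670 ≈ 0.1867.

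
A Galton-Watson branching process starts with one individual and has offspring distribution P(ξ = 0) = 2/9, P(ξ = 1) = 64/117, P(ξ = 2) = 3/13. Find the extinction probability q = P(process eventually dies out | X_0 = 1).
q = 26/27

The pgf is f(s) = 2/9 + 64/117·s + 3/13·s². The extinction probability q is the smallest fixed point of f in [0, 1]. Setting s = f(s):
  3/13·s² + (64/117 − 1)·s + 2/9 = 0
  3/13·s² − (2/9 + 3/13)·s + 2/9 = 0
which factors as (s − 1)·(3/13·s − 2/9) = 0, giving roots s = 1 and s = (2/9)/(3/13) = 26/27.
Mean offspring μ = 64/117 + 2·3/13 = 118/117 > 1 (supercritical), so q < 1. The extinction probability is the smaller root: q = (2/9)/(3/13) = 26/27.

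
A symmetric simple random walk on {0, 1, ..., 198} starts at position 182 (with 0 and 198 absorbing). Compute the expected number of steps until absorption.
E[τ | X_0 = 182] = 2912

Let v_k = E[τ | X_0 = k]. Boundary: v_0 = v_198 = 0. Recurrence: v_k = 1 + (v_{k-1} + v_{k+1})/2 for 1 ≤ k ≤ 197. The particular solution to v_k − (v_{k-1} + v_{k+1})/2 = 1 is v_k = −k^2. Adding homogeneous solution A + B k and matching boundaries gives v_k = k (198 − k). Substituting k = 182: v_182 = 182 · 16 = 2912.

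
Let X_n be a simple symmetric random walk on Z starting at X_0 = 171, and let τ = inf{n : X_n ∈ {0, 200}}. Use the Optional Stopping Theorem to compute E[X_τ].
E[X_τ] = 171

X_n is a martingale and τ is a bounded-mean stopping time (indeed τ is finite a.s. with bounded expectation since the walk is in a bounded region). By the OST, E[X_τ] = E[X_0] = 171. Equivalently: E[X_τ] = 200 · P(hit 200 first) + 0 · P(hit 0 first) = 200 · (171/200) = 171.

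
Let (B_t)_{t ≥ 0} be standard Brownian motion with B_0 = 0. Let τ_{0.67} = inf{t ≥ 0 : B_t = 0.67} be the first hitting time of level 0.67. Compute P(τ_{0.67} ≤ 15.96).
P(τ_{0.67} ≤ 15.96) = 2(1 − Φ(0.67/√15.96)) = 2(1 − Φ(0.1677)) ≈ 0.8668

By the reflection principle for standard BM, P(τ_b ≤ t) = 2 · P(B_t ≥ b). Since B_t ~ N(0, t), P(B_t ≥ 0.67) = 1 − Φ(0.67/√t) = 1 − Φ(0.67/√15.96) = 1 − Φ(0.1677) ≈ 0.43341. Doubling: P(τ_{0.67} ≤ 15.96) ≈ 2 · 0.43341 = 0.86682 ≈ 0.8668.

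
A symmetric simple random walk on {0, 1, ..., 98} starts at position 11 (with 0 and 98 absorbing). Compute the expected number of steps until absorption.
E[τ | X_0 = 11] = 957

Let v_k = E[τ | X_0 = k]. Boundary: v_0 = v_98 = 0. Recurrence: v_k = 1 + (v_{k-1} + v_{k+1})/2 for 1 ≤ k ≤ 97. The particular solution to v_k − (v_{k-1} + v_{k+1})/2 = 1 is v_k = −k^2. Adding homogeneous solution A + B k and matching boundaries gives v_k = k (98 − k). Substituting k = 11: v_11 = 11 · 87 = 957.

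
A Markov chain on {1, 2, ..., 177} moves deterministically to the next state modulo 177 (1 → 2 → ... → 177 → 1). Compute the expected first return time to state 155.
E[T_155 | X_0 = 155] = 177

The chain cycles deterministically, so starting at state 155 it returns in exactly 177 steps. Equivalently, the stationary distribution is uniform π_j = 1/177 for every state j, so by Kac's formula E[T_155] = 1/π_155 = 177.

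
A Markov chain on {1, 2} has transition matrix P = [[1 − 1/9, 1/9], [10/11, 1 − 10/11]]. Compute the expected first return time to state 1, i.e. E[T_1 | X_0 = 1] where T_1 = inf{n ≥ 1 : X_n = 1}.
E[T_1 | X_0 = 1] = 1/π_1 = 101/90

For an irreducible recurrent Markov chain with stationary distribution π, E[T_i | X_0 = i] = 1/π_i (Kac's formula). Here π_1 = (10/11)/(1/9 + 10/11) = (10/11)/(101/99) = 90/101, so E[T_1 | X_0 = 1] = 1/π_1 = (1/9 + 10/11)/(10/11) = (101/99)/(10/11) = 101/90.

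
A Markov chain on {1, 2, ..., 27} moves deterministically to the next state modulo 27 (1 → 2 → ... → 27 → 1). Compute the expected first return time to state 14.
E[T_14 | X_0 = 14] = 27

The chain cycles deterministically, so starting at state 14 it returns in exactly 27 steps. Equivalently, the stationary distribution is uniform π_j = 1/27 for every state j, so by Kac's formula E[T_14] = 1/π_14 = 27.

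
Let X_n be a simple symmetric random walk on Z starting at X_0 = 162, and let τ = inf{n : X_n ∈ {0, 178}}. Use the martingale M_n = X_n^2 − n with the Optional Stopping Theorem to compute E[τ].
E[τ] = 2592

M_n = X_n^2 − n is a martingale (since E[X_{n+1}^2 | F_n] = X_n^2 + 1). By OST (τ has finite mean in a bounded region), E[M_τ] = E[M_0] = X_0^2 − 0 = 162^2 = 26244. Also E[M_τ] = E[X_τ^2] − E[τ]. The walk exits at 0 or 178, with P(hit 178 first) = 162/178, so E[X_τ^2] = 178^2 · 162/178 + 0 = 28836. Thus E[τ] = E[X_τ^2] − E[M_τ] = 28836 − 26244 = 2592 = 162(178 − 162) = 2592.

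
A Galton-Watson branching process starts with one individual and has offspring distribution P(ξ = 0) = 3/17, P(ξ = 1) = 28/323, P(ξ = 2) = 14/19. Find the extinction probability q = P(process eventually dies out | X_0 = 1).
q = 57/238

The pgf is f(s) = 3/17 + 28/323·s + 14/19·s². The extinction probability q is the smallest fixed point of f in [0, 1]. Setting s = f(s):
  14/19·s² + (28/323 − 1)·s + 3/17 = 0
  14/19·s² − (3/17 + 14/19)·s + 3/17 = 0
which factors as (s − 1)·(14/19·s − 3/17) = 0, giving roots s = 1 and s = (3/17)/(14/19) = 57/238.
Mean offspring μ = 28/323 + 2·14/19 = 504/323 > 1 (supercritical), so q < 1. The extinction probability is the smaller root: q = (3/17)/(14/19) = 57/238.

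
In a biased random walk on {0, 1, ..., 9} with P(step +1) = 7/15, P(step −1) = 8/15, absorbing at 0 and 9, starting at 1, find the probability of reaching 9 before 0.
P(hit 9 before 0) = (1 − (8/7)^1) / (1 − (8/7)^9) = 5764801/93864121

Let u_k denote P(reach 9 before 0 | start at k). Boundary: u_0 = 0, u_9 = 1. Recurrence: u_k = 7/15·u_{k+1} + 8/15·u_{k-1} for 1 ≤ k ≤ 8. Try u_k = A + B·r^k with r = q/p = (8/15)/(7/15) = 8/7. Substitution satisfies the recurrence; boundary conditions give:
  u_k = (1 − r^k) / (1 − r^N) = (1 − (8/7)^1) / (1 − (8/7)^9) = 5764801/93864121.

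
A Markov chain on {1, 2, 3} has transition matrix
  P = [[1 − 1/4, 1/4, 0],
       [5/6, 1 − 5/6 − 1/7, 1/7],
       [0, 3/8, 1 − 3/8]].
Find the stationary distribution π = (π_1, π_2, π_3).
π = (70/99, 7/33, 8/99)

This is a birth-death chain on three states, which satisfies detailed balance: π_1 · P_{12} = π_2 · P_{21} and π_2 · P_{23} = π_3 · P_{32}.
From π_1 · 1/4 = π_2 · 5/6: π_2/π_1 = (1/4)/(5/6) = 3/10.
From π_2 · 1/7 = π_3 · 3/8: π_3/π_2 = (1/7)/(3/8) = 8/21.
Take π_1 proportional to 1; then unnormalized π = (1, 3/10, 4/35). Normalize by dividing by the sum 99/70:
  π = (70/99, 7/33, 8/99).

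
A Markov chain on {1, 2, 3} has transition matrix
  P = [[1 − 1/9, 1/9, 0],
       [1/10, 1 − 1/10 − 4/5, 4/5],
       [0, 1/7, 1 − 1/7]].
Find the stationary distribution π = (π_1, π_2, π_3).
π = (3/25, 2/15, 56/75)

This is a birth-death chain on three states, which satisfies detailed balance: π_1 · P_{12} = π_2 · P_{21} and π_2 · P_{23} = π_3 · P_{32}.
From π_1 · 1/9 = π_2 · 1/10: π_2/π_1 = (1/9)/(1/10) = 10/9.
From π_2 · 4/5 = π_3 · 1/7: π_3/π_2 = (4/5)/(1/7) = 28/5.
Take π_1 proportional to 1; then unnormalized π = (1, 10/9, 56/9). Normalize by dividing by the sum 25/3:
  π = (3/25, 2/15, 56/75).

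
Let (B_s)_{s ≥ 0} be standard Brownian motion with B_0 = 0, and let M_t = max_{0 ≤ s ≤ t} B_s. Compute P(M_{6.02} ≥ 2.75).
P(M_{6.02} ≥ 2.75) = 2·P(B_{6.02} ≥ 2.75) = 2(1 − Φ(2.75/√6.02)) ≈ 0.2624

By the reflection principle for Brownian motion, P(M_t ≥ a) = 2 · P(B_t ≥ a) for a ≥ 0. Since B_t ~ N(0, t), P(B_t ≥ 2.75) = 1 − Φ(2.75/√t) = 1 − Φ(2.75/√6.02) = 1 − Φ(1.1208). So
  P(M_{6.02} ≥ 2.75) = 2(1 − Φ(1.1208)) ≈ 0.2624.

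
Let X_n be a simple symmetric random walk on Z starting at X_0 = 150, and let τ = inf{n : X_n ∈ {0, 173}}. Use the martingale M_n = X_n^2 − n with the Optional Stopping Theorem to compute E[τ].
E[τ] = 3450

M_n = X_n^2 − n is a martingale (since E[X_{n+1}^2 | F_n] = X_n^2 + 1). By OST (τ has finite mean in a bounded region), E[M_τ] = E[M_0] = X_0^2 − 0 = 150^2 = 22500. Also E[M_τ] = E[X_τ^2] − E[τ]. The walk exits at 0 or 173, with P(hit 173 first) = 150/173, so E[X_τ^2] = 173^2 · 150/173 + 0 = 25950. Thus E[τ] = E[X_τ^2] − E[M_τ] = 25950 − 22500 = 3450 = 150(173 − 150) = 3450.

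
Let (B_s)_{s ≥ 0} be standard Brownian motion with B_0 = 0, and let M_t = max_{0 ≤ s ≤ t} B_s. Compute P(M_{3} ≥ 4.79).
P(M_{3} ≥ 4.79) = 2·P(B_{3} ≥ 4.79) = 2(1 − Φ(4.79/√3)) ≈ 0.0057

By the reflection principle for Brownian motion, P(M_t ≥ a) = 2 · P(B_t ≥ a) for a ≥ 0. Since B_t ~ N(0, t), P(B_t ≥ 4.79) = 1 − Φ(4.79/√t) = 1 − Φ(4.79/√3) = 1 − Φ(2.7655). So
  P(M_{3} ≥ 4.79) = 2(1 − Φ(2.7655)) ≈ 0.0057.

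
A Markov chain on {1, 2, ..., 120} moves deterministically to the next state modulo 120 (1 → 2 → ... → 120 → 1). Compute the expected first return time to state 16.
E[T_16 | X_0 = 16] = 120

The chain cycles deterministically, so starting at state 16 it returns in exactly 120 steps. Equivalently, the stationary distribution is uniform π_j = 1/120 for every state j, so by Kac's formula E[T_16] = 1/π_16 = 120.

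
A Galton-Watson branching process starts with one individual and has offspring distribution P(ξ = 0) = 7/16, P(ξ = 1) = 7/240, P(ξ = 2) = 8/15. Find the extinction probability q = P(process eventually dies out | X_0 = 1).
q = 105/128

The pgf is f(s) = 7/16 + 7/240·s + 8/15·s². The extinction probability q is the smallest fixed point of f in [0, 1]. Setting s = f(s):
  8/15·s² + (7/240 − 1)·s + 7/16 = 0
  8/15·s² − (7/16 + 8/15)·s + 7/16 = 0
which factors as (s − 1)·(8/15·s − 7/16) = 0, giving roots s = 1 and s = (7/16)/(8/15) = 105/128.
Mean offspring μ = 7/240 + 2·8/15 = 263/240 > 1 (supercritical), so q < 1. The extinction probability is the smaller root: q = (7/16)/(8/15) = 105/128.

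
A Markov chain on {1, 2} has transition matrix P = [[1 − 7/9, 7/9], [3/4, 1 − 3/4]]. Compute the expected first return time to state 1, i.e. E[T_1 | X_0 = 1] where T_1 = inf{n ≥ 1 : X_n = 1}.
E[T_1 | X_0 = 1] = 1/π_1 = 55/27

For an irreducible recurrent Markov chain with stationary distribution π, E[T_i | X_0 = i] = 1/π_i (Kac's formula). Here π_1 = (3/4)/(7/9 + 3/4) = (3/4)/(55/36) = 27/55, so E[T_1 | X_0 = 1] = 1/π_1 = (7/9 + 3/4)/(3/4) = (55/36)/(3/4) = 55/27.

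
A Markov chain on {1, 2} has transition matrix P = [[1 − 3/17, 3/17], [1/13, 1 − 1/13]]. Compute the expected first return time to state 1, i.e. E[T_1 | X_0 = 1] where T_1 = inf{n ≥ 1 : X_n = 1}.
E[T_1 | X_0 = 1] = 1/π_1 = 56/17

For an irreducible recurrent Markov chain with stationary distribution π, E[T_i | X_0 = i] = 1/π_i (Kac's formula). Here π_1 = (1/13)/(3/17 + 1/13) = (1/13)/(56/221) = 17/56, so E[T_1 | X_0 = 1] = 1/π_1 = (3/17 + 1/13)/(1/13) = (56/221)/(1/13) = 56/17.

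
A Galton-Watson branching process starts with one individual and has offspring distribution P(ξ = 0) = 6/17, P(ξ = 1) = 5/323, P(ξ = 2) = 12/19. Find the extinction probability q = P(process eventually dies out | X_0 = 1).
q = 19/34

The pgf is f(s) = 6/17 + 5/323·s + 12/19·s². The extinction probability q is the smallest fixed point of f in [0, 1]. Setting s = f(s):
  12/19·s² + (5/323 − 1)·s + 6/17 = 0
  12/19·s² − (6/17 + 12/19)·s + 6/17 = 0
which factors as (s − 1)·(12/19·s − 6/17) = 0, giving roots s = 1 and s = (6/17)/(12/19) = 19/34.
Mean offspring μ = 5/323 + 2·12/19 = 413/323 > 1 (supercritical), so q < 1. The extinction probability is the smaller root: q = (6/17)/(12/19) = 19/34.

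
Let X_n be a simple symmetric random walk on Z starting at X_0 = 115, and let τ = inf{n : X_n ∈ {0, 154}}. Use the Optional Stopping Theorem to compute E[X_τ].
E[X_τ] = 115

X_n is a martingale and τ is a bounded-mean stopping time (indeed τ is finite a.s. with bounded expectation since the walk is in a bounded region). By the OST, E[X_τ] = E[X_0] = 115. Equivalently: E[X_τ] = 154 · P(hit 154 first) + 0 · P(hit 0 first) = 154 · (115/154) = 115.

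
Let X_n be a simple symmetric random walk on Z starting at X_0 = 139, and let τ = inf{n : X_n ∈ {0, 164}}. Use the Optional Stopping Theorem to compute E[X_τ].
E[X_τ] = 139

X_n is a martingale and τ is a bounded-mean stopping time (indeed τ is finite a.s. with bounded expectation since the walk is in a bounded region). By the OST, E[X_τ] = E[X_0] = 139. Equivalently: E[X_τ] = 164 · P(hit 164 first) + 0 · P(hit 0 first) = 164 · (139/164) = 139.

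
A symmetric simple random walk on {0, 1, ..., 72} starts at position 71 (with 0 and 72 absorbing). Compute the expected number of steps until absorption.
E[τ | X_0 = 71] = 71

Let v_k = E[τ | X_0 = k]. Boundary: v_0 = v_72 = 0. Recurrence: v_k = 1 + (v_{k-1} + v_{k+1})/2 for 1 ≤ k ≤ 71. The particular solution to v_k − (v_{k-1} + v_{k+1})/2 = 1 is v_k = −k^2. Adding homogeneous solution A + B k and matching boundaries gives v_k = k (72 − k). Substituting k = 71: v_71 = 71 · 1 = 71.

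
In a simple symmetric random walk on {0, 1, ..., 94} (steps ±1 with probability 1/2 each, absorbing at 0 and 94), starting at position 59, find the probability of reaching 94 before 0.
P(hit 94 before 0) = 59/94

Let u_k = P(hit 94 before 0 | start at k). Then u_0 = 0, u_94 = 1, and u_k = u_{k-1}/2 + u_{k+1}/2 for 1 ≤ k ≤ 93. This harmonic recurrence is solved by u_k = k/94, giving u_59 = 59/94.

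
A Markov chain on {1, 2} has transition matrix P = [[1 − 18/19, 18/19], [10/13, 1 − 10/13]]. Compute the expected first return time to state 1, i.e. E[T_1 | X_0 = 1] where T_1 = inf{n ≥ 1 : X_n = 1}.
E[T_1 | X_0 = 1] = 1/π_1 = 212/95

For an irreducible recurrent Markov chain with stationary distribution π, E[T_i | X_0 = i] = 1/π_i (Kac's formula). Here π_1 = (10/13)/(18/19 + 10/13) = (10/13)/(424/247) = 95/212, so E[T_1 | X_0 = 1] = 1/π_1 = (18/19 + 10/13)/(10/13) = (424/247)/(10/13) = 212/95.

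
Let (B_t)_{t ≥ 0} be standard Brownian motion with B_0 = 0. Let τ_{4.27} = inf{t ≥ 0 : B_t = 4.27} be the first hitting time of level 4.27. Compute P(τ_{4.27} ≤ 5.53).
P(τ_{4.27} ≤ 5.53) = 2(1 − Φ(4.27/√5.53)) = 2(1 − Φ(1.8158)) ≈ 0.0694

By the reflection principle for standard BM, P(τ_b ≤ t) = 2 · P(B_t ≥ b). Since B_t ~ N(0, t), P(B_t ≥ 4.27) = 1 − Φ(4.27/√t) = 1 − Φ(4.27/√5.53) = 1 − Φ(1.8158) ≈ 0.03470. Doubling: P(τ_{4.27} ≤ 5.53) ≈ 2 · 0.03470 = 0.06940 ≈ 0.0694.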